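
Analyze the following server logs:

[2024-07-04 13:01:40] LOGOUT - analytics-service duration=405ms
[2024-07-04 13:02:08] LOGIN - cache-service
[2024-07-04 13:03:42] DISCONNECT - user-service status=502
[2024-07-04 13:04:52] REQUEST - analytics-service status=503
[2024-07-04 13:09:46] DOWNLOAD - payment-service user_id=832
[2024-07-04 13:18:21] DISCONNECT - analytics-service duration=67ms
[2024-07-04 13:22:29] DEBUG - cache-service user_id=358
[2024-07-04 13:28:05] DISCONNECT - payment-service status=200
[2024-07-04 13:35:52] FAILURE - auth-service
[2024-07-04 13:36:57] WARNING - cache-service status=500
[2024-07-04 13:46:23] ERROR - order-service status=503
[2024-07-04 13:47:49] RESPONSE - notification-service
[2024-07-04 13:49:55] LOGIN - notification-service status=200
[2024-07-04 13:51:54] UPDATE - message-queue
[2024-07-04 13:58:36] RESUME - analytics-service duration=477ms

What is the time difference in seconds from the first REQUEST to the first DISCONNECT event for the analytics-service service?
809

To find the time between events:

1. Locate the first REQUEST event for analytics-service: 2024-07-04 13:04:52
2. Locate the first DISCONNECT event for analytics-service: 2024-07-04 13:18:21
3. Calculate the difference: 2024-07-04 13:18:21 - 2024-07-04 13:04:52 = 809 seconds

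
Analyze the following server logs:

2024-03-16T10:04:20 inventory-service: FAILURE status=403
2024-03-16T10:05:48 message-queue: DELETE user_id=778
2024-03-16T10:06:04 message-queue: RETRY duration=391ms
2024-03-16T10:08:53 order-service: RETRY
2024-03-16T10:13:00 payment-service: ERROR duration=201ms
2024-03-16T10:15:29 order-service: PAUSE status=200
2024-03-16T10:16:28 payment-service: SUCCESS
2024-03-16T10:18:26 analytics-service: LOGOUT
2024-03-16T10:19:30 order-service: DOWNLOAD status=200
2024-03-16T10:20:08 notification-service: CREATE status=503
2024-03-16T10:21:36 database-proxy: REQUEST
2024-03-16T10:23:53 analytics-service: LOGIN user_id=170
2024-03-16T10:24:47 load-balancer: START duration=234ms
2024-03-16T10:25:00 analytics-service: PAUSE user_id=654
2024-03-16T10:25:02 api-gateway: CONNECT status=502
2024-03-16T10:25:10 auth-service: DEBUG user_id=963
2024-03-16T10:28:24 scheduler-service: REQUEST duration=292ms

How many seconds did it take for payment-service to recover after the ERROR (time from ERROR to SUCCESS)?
208

To calculate recovery time:

1. Find ERROR event for payment-service: 2024-03-16T10:13:00
2. Find next SUCCESS event for payment-service: 2024-03-16T10:16:28
3. Recovery time: 2024-03-16T10:16:28 - 2024-03-16T10:13:00 = 208 seconds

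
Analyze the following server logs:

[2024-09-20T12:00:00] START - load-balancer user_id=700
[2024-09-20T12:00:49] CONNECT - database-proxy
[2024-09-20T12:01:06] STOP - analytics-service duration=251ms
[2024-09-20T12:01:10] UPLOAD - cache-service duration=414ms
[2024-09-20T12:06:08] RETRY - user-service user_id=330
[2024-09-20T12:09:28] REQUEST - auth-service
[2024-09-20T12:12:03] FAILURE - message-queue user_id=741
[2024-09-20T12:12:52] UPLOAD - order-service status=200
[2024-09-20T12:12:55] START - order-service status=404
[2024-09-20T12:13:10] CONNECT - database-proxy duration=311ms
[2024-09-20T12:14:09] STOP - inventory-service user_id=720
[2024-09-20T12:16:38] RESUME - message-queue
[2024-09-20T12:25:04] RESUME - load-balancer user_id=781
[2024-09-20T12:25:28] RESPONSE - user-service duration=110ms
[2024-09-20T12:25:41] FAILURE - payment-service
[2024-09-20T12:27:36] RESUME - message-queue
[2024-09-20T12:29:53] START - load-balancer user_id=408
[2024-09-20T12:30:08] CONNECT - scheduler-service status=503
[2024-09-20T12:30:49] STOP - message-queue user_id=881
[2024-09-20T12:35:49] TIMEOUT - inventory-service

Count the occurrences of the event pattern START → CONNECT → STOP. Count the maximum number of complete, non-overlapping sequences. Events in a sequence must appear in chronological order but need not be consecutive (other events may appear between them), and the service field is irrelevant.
3

To count sequences:

1. Look for pattern: START → CONNECT → STOP
2. Greedily scan the log in chronological order, matching each sequence element in turn (ignoring service)
3. Each time the full pattern completes, increment the count and restart matching from the next event
4. Complete non-overlapping sequences found: 3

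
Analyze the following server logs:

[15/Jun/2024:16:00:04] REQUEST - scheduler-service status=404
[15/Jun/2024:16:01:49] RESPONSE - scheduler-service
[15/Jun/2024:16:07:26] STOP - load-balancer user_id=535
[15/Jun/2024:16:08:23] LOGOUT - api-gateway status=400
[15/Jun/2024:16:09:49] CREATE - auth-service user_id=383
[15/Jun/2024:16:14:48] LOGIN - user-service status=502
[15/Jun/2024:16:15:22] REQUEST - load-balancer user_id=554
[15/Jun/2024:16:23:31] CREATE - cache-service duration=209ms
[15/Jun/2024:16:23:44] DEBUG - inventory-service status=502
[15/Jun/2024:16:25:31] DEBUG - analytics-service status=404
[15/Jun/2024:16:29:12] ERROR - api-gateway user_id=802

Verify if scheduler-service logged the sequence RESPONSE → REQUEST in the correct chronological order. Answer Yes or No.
No

To verify sequence order:

1. Find all events in sequence RESPONSE → REQUEST for scheduler-service
2. Extract their timestamps
3. Check if timestamps are in ascending order
4. Result: No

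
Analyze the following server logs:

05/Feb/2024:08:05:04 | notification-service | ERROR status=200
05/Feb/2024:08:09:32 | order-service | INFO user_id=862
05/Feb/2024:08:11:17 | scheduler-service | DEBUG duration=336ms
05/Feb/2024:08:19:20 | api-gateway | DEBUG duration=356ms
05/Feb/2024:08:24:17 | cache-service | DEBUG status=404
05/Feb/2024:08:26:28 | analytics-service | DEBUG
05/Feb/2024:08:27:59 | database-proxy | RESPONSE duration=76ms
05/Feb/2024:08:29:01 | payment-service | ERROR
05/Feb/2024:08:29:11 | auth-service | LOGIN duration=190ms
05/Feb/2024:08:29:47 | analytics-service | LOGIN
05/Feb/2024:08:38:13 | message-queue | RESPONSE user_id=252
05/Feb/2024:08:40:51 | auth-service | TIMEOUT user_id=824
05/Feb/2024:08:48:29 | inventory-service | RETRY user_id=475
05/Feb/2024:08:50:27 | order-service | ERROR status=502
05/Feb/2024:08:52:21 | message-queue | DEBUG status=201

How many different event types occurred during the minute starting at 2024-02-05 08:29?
2

To count unique event types:

1. Filter events in the minute starting at 2024-02-05 08:29
2. Extract event types from matching entries
3. Count unique types: 2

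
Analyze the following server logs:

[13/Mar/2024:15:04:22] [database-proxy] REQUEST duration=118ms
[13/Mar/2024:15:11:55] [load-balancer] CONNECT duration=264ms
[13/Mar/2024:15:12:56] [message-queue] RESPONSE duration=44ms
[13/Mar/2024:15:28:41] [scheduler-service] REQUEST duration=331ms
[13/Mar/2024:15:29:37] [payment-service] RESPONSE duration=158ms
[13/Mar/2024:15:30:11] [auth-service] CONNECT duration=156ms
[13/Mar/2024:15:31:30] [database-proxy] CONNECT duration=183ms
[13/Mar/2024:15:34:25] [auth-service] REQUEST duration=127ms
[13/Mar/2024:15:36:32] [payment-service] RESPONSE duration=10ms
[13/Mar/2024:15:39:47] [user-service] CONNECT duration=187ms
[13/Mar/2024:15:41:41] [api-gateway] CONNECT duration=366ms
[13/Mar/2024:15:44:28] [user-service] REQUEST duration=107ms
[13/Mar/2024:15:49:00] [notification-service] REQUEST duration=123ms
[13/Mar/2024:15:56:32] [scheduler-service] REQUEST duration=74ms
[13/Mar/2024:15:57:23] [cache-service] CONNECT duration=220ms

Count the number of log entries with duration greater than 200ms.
4

To count timeouts:

1. Threshold: 200ms
2. Extract duration from each log entry
3. Count entries where duration > 200
4. Timeout count: 4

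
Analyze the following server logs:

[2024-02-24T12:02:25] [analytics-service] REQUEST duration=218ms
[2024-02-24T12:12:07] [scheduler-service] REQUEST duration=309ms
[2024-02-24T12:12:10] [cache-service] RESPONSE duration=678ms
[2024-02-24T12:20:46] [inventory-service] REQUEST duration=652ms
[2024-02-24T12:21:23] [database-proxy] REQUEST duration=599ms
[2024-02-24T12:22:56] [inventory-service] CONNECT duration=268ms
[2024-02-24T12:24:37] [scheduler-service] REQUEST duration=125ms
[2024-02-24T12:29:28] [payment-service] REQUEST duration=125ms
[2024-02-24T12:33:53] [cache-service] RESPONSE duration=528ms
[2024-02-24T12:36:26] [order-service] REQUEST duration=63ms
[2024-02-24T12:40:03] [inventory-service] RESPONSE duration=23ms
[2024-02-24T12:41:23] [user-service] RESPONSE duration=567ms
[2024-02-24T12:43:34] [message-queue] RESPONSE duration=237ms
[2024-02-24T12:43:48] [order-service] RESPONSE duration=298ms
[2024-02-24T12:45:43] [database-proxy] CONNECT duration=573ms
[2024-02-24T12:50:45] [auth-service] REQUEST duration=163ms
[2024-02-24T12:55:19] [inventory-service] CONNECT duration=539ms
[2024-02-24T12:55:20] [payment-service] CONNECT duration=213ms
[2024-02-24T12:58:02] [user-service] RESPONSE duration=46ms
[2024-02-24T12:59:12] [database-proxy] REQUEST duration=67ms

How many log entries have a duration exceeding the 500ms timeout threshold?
7

To count timeouts:

1. Threshold: 500ms
2. Extract duration from each log entry
3. Count entries where duration > 500
4. Timeout count: 7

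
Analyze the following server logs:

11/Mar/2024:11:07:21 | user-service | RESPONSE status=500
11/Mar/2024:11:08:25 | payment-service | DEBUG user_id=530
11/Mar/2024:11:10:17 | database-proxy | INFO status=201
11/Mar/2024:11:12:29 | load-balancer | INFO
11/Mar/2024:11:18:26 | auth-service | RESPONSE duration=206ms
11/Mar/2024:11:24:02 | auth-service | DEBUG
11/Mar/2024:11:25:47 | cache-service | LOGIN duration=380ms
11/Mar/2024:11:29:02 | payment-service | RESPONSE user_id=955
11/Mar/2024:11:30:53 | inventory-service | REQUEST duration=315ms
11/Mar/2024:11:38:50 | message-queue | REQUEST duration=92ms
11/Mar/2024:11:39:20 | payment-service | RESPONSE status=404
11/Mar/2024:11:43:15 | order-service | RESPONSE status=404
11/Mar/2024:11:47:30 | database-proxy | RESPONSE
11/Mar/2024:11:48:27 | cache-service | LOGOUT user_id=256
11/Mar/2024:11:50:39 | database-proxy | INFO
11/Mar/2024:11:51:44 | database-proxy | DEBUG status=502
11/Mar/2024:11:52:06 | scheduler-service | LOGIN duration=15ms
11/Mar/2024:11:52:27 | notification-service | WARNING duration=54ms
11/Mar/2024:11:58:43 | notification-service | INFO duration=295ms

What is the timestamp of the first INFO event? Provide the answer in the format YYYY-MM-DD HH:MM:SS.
2024-03-11 11:10:17

To find the first event:

1. Filter for all INFO events
2. Sort by timestamp
3. Select the first one
4. Timestamp: 2024-03-11 11:10:17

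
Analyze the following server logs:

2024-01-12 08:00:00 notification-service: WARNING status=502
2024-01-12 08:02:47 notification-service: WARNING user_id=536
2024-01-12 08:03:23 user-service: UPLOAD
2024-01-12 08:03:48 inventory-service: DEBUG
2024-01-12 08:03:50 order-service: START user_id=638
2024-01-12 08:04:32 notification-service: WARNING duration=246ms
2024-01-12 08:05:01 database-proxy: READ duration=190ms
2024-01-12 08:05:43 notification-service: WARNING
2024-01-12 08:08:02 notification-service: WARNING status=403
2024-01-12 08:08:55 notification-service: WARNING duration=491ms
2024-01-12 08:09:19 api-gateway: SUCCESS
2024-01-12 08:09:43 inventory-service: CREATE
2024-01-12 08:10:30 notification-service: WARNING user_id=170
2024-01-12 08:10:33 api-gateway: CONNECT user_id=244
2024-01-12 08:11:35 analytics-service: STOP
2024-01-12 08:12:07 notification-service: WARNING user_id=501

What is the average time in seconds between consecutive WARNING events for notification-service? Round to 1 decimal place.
103.9

To calculate average interval:

1. Find all WARNING events for notification-service in order
2. Calculate time gaps between consecutive events
3. Compute mean of gaps: 727 / 7 = 103.9 seconds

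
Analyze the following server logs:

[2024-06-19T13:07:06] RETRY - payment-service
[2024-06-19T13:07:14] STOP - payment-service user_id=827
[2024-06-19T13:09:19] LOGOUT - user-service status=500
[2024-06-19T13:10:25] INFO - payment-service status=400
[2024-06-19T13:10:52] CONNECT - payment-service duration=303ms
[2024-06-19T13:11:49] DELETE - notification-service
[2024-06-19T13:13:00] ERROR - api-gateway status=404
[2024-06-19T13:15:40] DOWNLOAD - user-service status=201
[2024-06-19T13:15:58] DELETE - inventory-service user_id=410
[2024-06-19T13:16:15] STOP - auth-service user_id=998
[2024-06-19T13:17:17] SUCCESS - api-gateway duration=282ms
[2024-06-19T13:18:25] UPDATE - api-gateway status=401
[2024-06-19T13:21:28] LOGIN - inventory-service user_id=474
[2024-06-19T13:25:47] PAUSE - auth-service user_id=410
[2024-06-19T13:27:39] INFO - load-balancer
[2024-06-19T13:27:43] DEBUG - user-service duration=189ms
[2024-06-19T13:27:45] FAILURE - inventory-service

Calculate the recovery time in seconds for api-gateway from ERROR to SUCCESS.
257

To calculate recovery time:

1. Find ERROR event for api-gateway: 2024-06-19T13:13:00
2. Find next SUCCESS event for api-gateway: 2024-06-19T13:17:17
3. Recovery time: 2024-06-19T13:17:17 - 2024-06-19T13:13:00 = 257 seconds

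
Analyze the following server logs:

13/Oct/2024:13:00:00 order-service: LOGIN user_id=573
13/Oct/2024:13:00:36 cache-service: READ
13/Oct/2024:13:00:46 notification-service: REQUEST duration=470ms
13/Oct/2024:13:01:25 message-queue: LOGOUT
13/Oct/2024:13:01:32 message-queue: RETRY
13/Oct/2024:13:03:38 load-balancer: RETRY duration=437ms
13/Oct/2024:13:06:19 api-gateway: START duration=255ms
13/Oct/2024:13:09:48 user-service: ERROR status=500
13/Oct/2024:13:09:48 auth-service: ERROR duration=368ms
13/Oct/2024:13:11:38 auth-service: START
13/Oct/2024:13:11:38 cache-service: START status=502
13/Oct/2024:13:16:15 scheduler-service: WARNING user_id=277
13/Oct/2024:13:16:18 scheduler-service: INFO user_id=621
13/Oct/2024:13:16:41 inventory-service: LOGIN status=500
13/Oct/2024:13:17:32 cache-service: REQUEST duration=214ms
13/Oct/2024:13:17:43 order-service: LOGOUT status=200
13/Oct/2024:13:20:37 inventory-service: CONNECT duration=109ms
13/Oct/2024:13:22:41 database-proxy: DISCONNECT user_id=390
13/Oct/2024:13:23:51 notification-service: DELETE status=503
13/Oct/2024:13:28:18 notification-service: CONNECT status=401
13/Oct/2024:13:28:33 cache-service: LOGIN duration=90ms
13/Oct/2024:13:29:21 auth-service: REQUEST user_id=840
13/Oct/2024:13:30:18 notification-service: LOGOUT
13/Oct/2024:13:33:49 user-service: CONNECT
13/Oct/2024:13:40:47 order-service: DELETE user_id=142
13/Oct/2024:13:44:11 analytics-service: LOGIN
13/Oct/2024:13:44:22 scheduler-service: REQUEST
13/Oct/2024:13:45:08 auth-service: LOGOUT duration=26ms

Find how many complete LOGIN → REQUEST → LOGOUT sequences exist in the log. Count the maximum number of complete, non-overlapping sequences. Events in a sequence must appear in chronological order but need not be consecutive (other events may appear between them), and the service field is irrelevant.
4

To count sequences:

1. Look for pattern: LOGIN → REQUEST → LOGOUT
2. Greedily scan the log in chronological order, matching each sequence element in turn (ignoring service)
3. Each time the full pattern completes, increment the count and restart matching from the next event
4. Complete non-overlapping sequences found: 4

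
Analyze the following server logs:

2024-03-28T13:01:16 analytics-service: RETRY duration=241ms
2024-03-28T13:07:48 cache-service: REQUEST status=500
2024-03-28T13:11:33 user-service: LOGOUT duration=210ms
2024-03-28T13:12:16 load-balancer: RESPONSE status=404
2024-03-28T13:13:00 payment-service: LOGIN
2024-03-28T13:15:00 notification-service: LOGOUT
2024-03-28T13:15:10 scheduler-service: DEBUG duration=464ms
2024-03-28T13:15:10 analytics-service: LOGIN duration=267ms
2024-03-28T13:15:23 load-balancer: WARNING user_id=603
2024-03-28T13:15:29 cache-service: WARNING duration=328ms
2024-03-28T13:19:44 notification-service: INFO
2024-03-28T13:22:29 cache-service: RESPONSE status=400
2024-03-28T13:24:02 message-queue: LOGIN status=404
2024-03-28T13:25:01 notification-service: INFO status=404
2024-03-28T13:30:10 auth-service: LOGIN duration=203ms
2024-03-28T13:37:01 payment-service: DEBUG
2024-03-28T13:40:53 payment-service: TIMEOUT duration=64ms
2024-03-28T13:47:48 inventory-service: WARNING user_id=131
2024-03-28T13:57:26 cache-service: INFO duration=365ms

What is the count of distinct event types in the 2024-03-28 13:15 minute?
4

To count unique event types:

1. Filter events in the minute starting at 2024-03-28 13:15
2. Extract event types from matching entries
3. Count unique types: 4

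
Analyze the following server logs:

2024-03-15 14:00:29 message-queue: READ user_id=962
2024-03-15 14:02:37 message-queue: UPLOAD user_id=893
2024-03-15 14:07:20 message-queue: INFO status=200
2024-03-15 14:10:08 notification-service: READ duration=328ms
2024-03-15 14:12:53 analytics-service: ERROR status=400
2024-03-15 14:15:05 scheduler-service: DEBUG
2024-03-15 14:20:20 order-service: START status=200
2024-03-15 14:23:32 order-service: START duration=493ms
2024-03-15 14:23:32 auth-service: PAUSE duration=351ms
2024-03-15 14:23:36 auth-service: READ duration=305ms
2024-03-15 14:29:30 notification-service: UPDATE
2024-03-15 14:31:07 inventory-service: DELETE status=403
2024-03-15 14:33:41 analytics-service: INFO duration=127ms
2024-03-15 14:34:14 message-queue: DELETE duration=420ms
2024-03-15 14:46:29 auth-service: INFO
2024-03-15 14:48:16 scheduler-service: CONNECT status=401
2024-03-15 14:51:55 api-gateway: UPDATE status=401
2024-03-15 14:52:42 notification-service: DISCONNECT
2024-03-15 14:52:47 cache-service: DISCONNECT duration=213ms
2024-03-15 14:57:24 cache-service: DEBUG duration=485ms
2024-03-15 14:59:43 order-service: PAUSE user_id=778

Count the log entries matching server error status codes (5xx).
0

To find matching entries:

1. Pattern to match: server error status codes (5xx)
2. Scan each log entry for the pattern
3. Count matches: 0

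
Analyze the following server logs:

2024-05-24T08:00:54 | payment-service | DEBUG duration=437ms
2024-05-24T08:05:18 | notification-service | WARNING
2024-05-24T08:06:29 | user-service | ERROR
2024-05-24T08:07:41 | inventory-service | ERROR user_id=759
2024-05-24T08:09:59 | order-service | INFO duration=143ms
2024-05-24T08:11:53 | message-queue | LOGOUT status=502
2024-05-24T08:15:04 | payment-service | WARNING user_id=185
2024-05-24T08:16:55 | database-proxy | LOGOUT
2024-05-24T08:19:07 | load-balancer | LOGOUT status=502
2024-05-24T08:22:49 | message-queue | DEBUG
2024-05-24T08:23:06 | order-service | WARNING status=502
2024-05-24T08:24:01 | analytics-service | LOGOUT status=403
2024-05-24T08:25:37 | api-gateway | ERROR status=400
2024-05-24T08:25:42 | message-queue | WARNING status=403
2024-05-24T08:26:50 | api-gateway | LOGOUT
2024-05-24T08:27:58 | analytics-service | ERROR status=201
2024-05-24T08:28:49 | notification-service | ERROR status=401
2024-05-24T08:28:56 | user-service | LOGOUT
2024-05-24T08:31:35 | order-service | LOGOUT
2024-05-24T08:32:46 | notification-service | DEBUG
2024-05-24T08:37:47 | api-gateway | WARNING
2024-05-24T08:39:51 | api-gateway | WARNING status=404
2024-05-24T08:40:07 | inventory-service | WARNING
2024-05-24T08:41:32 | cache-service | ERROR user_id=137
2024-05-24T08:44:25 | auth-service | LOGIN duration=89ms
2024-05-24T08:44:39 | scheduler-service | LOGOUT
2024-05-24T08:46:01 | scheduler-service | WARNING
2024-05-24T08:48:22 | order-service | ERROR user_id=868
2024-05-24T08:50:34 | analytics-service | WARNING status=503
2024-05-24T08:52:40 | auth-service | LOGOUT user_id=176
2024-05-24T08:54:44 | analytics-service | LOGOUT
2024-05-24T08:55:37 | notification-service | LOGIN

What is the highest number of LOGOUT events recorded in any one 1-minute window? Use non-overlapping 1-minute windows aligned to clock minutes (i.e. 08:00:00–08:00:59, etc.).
1

To find the burst window:

1. Divide the log period into non-overlapping 1-minute windows starting at 08:00
2. Count LOGOUT events in each window
3. Find the window with maximum count
4. Maximum events in a window: 1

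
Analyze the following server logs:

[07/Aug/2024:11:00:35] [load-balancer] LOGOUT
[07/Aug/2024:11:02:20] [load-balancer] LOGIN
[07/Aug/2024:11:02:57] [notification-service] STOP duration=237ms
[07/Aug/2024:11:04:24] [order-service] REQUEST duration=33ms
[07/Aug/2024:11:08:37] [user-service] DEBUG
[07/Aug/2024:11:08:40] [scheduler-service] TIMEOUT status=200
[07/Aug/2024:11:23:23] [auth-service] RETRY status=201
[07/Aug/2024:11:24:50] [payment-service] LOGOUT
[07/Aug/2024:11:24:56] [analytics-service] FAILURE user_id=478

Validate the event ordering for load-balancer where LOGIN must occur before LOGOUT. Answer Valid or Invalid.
Invalid

To validate ordering:

1. Required order: LOGIN → LOGOUT
2. Rule: LOGIN must occur before LOGOUT
3. Check actual order of events for load-balancer
4. Result: Invalid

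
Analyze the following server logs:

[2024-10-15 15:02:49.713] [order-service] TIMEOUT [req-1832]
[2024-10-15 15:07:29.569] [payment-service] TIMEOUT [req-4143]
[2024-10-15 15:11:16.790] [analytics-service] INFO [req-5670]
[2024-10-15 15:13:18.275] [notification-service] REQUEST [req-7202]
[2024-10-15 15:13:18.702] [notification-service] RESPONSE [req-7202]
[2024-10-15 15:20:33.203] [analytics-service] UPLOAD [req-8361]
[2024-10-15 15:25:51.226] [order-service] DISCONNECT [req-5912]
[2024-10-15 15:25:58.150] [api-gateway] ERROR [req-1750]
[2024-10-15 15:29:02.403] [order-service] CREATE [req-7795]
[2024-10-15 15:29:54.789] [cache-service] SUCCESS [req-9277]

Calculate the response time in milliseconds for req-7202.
427

To calculate latency:

1. Find REQUEST with id req-7202: 2024-10-15 15:13:18.275
2. Find RESPONSE with id req-7202: 2024-10-15 15:13:18.702
3. Latency: 2024-10-15 15:13:18.702 - 2024-10-15 15:13:18.275 = 427ms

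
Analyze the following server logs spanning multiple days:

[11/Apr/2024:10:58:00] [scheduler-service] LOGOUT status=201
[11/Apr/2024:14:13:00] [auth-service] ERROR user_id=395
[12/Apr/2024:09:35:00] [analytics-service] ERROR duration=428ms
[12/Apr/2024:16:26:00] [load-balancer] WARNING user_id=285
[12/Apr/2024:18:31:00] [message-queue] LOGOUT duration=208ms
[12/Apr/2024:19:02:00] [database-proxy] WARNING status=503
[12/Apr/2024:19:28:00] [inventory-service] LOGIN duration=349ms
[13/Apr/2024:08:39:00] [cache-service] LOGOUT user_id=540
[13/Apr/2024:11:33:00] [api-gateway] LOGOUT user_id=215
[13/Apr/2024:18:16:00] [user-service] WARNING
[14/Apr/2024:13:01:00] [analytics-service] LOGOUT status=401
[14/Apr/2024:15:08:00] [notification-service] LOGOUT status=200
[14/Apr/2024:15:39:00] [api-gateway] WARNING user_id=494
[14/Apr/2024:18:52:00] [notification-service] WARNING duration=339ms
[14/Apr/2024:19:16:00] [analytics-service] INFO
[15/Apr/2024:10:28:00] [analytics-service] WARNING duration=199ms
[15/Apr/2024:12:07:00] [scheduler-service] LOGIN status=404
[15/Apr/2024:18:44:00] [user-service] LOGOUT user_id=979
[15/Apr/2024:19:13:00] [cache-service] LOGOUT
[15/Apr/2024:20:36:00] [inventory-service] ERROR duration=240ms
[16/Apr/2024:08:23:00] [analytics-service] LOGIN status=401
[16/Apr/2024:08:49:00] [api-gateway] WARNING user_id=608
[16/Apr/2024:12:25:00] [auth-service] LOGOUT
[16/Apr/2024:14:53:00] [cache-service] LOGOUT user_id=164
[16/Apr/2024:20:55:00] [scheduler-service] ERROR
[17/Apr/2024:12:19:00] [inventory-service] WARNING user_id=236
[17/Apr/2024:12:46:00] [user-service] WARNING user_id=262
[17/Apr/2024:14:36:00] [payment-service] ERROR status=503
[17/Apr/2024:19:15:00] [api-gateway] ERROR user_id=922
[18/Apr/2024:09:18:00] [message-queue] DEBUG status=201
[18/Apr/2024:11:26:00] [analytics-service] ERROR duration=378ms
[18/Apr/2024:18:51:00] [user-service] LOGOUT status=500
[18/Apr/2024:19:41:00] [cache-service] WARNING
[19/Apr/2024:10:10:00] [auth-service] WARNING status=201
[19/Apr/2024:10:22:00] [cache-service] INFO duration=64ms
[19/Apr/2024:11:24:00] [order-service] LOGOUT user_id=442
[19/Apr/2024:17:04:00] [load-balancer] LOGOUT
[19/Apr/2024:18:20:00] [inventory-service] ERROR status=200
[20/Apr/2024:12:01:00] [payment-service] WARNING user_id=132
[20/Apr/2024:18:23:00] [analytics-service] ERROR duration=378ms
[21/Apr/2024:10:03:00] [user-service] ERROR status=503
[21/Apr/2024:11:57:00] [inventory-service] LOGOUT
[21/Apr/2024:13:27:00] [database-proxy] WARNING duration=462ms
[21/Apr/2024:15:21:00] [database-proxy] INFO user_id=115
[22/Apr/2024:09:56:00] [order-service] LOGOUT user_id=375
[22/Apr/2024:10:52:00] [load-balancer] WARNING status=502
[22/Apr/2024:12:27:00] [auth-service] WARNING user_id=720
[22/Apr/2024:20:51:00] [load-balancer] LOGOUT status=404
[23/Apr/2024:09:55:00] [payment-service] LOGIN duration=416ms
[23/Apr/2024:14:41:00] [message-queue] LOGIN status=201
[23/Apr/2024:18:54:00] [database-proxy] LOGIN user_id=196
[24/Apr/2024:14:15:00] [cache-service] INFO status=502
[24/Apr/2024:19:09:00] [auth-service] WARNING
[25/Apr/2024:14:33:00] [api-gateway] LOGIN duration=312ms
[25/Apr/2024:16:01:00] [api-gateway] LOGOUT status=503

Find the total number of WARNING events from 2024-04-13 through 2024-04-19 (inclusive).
9

To filter by date range:

1. Date range: 2024-04-13 through 2024-04-19, both dates inclusive
2. Filter for WARNING events whose date falls in this range
3. Count matching events: 9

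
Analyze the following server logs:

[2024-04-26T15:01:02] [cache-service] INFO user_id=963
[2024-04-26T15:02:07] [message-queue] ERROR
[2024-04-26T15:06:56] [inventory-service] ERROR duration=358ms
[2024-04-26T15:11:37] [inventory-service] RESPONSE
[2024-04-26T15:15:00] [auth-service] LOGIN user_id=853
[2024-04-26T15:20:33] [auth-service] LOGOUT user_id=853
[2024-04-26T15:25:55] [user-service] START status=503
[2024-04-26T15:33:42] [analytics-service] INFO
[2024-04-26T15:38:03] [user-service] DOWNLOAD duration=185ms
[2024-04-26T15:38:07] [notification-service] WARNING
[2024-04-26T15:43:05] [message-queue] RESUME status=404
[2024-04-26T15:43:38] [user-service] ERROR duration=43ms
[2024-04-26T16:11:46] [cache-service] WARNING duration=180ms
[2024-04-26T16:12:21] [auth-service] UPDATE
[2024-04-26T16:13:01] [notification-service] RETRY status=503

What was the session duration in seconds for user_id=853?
333

To calculate session duration:

1. Find LOGIN event for user_id=853: 2024-04-26T15:15:00
2. Find LOGOUT event for user_id=853: 2024-04-26T15:20:33
3. Session duration: 2024-04-26T15:20:33 - 2024-04-26T15:15:00 = 333 seconds (5 minutes)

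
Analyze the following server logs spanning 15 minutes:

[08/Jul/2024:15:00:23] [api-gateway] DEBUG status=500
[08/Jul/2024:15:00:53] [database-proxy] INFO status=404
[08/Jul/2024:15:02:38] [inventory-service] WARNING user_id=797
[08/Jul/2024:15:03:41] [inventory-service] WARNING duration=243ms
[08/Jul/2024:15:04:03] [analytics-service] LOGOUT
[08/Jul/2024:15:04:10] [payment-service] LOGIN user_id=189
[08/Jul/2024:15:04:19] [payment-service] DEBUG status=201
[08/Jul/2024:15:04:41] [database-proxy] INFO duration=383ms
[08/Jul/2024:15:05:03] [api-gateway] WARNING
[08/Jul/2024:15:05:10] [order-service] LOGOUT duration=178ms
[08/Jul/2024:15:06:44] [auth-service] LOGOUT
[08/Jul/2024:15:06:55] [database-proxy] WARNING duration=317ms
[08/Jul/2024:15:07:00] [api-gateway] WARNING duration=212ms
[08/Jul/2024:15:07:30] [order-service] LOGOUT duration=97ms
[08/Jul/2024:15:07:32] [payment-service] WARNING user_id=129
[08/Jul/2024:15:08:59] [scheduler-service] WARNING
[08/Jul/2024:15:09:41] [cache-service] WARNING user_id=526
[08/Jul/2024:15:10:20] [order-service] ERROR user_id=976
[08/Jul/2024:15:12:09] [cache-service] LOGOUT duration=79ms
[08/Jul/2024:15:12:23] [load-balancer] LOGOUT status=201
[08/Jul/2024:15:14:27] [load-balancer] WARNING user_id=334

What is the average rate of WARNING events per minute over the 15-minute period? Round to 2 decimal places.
0.6

To calculate the rate:

1. Count total WARNING events: 9
2. Total time period: 15 minutes
3. Rate = 9 / 15 = 0.6 events per minute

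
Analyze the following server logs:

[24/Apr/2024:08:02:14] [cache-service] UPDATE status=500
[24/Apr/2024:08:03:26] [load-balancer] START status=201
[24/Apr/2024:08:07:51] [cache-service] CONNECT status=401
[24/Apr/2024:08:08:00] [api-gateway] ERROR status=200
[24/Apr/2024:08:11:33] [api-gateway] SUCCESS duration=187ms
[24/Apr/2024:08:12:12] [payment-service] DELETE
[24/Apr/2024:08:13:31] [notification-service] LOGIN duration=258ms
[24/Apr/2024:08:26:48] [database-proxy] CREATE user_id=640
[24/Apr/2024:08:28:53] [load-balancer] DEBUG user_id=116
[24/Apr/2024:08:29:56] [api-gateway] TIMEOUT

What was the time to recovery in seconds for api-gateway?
213

To calculate recovery time:

1. Find ERROR event for api-gateway: 24/Apr/2024:08:08:00
2. Find next SUCCESS event for api-gateway: 24/Apr/2024:08:11:33
3. Recovery time: 24/Apr/2024:08:11:33 - 24/Apr/2024:08:08:00 = 213 seconds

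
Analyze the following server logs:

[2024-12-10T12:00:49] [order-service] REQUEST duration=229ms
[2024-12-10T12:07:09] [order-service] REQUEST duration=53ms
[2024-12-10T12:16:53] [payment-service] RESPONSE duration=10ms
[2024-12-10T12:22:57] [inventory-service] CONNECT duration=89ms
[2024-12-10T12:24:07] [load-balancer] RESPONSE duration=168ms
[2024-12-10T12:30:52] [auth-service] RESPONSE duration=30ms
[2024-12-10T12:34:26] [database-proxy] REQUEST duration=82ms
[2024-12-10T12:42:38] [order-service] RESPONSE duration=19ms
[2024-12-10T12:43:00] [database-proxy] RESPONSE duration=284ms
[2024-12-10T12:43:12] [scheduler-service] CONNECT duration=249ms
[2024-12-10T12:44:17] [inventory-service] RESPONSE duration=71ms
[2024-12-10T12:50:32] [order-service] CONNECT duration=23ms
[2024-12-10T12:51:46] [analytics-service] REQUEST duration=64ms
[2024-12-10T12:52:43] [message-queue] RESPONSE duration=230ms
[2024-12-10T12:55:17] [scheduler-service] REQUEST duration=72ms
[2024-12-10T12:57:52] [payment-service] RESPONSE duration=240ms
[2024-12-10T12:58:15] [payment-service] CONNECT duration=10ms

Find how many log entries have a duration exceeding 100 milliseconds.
6

To count timeouts:

1. Threshold: 100ms
2. Extract duration from each log entry
3. Count entries where duration > 100
4. Timeout count: 6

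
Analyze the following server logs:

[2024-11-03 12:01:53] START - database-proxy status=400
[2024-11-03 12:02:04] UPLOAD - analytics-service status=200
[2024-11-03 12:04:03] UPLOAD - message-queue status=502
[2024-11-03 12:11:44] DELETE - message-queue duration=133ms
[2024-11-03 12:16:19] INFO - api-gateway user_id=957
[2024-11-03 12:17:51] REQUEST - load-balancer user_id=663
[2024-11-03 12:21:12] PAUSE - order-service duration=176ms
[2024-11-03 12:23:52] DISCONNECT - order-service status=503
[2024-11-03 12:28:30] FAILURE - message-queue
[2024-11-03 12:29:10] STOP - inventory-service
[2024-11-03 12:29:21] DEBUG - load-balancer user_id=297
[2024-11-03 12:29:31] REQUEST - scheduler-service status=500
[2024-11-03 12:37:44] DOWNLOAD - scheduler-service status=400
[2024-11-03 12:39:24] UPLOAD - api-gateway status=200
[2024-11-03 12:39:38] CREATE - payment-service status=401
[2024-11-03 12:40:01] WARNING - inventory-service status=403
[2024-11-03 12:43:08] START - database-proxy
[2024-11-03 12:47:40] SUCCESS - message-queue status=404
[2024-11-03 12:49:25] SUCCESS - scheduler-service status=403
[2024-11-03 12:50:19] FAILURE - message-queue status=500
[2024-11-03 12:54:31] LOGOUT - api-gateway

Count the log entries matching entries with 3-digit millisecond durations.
2

To find matching entries:

1. Pattern to match: entries with 3-digit millisecond durations
2. Scan each log entry for the pattern
3. Count matches: 2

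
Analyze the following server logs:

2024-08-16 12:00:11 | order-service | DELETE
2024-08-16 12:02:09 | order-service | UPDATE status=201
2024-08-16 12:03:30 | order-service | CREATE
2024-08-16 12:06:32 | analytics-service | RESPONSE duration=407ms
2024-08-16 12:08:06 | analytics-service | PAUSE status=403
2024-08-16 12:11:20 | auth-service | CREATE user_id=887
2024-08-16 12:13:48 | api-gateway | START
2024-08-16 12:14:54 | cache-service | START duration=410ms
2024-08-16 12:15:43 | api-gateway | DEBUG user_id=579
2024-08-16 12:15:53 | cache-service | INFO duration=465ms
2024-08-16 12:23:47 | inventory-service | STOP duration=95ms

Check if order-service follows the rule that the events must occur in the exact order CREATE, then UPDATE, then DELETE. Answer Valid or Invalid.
Invalid

To validate ordering:

1. Required order: CREATE → UPDATE → DELETE
2. Rule: the events must occur in the exact order CREATE, then UPDATE, then DELETE
3. Check actual order of events for order-service
4. Result: Invalid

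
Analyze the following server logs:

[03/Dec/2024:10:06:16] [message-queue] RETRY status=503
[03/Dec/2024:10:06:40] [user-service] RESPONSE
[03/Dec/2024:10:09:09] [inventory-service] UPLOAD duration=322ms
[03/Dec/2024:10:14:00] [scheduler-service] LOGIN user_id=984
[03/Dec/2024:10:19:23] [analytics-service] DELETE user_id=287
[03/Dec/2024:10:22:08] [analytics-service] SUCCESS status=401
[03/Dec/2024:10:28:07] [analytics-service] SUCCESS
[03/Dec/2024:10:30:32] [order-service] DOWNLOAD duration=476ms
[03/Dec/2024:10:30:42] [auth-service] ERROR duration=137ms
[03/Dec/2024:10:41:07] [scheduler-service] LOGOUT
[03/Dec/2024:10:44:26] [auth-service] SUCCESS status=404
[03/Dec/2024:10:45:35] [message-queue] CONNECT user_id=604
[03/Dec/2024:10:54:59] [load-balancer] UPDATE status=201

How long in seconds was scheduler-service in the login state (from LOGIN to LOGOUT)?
1627

To calculate state duration:

1. Find LOGIN event for scheduler-service: 03/Dec/2024:10:14:00
2. Find LOGOUT event for scheduler-service: 03/Dec/2024:10:41:07
3. Calculate duration: 03/Dec/2024:10:41:07 - 03/Dec/2024:10:14:00 = 1627 seconds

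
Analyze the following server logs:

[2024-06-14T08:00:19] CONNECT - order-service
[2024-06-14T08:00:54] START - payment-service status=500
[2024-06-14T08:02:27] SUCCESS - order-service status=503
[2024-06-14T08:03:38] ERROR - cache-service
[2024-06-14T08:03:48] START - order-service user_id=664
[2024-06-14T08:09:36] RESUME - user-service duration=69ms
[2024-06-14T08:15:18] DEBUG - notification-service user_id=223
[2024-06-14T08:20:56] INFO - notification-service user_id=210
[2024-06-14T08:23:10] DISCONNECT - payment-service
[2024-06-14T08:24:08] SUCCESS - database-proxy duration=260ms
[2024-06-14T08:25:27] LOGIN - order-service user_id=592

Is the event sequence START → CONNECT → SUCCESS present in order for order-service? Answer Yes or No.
No

To verify sequence order:

1. Find all events in sequence START → CONNECT → SUCCESS for order-service
2. Extract their timestamps
3. Check if timestamps are in ascending order
4. Result: No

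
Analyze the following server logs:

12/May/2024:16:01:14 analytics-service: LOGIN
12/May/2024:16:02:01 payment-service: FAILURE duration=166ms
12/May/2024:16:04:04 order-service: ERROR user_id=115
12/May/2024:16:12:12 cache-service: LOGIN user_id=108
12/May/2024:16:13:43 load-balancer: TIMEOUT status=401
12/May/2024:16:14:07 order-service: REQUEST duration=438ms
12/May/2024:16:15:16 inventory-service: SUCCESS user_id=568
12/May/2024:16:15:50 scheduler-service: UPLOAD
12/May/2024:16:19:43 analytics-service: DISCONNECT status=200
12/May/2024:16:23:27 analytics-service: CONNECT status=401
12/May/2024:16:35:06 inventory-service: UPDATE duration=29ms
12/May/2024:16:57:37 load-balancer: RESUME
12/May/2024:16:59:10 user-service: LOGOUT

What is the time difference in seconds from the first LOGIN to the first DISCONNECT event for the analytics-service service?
1109

To find the time between events:

1. Locate the first LOGIN event for analytics-service: 12/May/2024:16:01:14
2. Locate the first DISCONNECT event for analytics-service: 12/May/2024:16:19:43
3. Calculate the difference: 12/May/2024:16:19:43 - 12/May/2024:16:01:14 = 1109 seconds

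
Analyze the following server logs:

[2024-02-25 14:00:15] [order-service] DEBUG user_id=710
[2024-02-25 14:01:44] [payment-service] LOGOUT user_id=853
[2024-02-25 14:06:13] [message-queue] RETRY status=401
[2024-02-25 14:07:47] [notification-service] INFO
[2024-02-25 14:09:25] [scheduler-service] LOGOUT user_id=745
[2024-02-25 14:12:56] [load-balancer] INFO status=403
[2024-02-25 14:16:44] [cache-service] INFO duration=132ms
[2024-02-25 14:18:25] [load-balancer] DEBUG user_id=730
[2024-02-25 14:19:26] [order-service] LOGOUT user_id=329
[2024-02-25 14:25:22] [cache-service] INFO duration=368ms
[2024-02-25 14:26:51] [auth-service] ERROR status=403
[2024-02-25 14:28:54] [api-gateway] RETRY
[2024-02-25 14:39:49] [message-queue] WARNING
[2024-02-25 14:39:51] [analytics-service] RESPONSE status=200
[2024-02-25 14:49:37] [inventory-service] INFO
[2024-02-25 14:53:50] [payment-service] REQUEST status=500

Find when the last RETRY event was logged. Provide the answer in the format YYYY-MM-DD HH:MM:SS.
2024-02-25 14:28:54

To find the last event:

1. Filter for all RETRY events
2. Sort by timestamp
3. Select the last one
4. Timestamp: 2024-02-25 14:28:54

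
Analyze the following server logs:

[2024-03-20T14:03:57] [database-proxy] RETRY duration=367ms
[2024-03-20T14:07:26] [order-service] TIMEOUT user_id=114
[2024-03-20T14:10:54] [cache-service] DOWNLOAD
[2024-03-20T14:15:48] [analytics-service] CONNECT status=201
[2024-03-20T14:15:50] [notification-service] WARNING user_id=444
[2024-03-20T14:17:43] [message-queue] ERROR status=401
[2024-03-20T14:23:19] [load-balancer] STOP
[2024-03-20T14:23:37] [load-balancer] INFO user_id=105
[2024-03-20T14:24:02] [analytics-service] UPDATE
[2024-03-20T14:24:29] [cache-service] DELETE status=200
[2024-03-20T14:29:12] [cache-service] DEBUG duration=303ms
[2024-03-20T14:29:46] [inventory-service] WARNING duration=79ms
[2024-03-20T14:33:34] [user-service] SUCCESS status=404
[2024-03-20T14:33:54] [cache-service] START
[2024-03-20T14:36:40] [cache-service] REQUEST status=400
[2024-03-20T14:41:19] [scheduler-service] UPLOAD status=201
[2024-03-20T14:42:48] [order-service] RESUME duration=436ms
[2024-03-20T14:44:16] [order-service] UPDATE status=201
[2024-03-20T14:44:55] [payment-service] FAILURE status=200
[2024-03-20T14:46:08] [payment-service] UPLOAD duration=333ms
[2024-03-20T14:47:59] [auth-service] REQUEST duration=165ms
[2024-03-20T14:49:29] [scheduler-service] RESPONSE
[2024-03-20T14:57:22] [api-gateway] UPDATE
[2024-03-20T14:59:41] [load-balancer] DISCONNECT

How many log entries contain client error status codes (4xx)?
3

To find matching entries:

1. Pattern to match: client error status codes (4xx)
2. Scan each log entry for the pattern
3. Count matches: 3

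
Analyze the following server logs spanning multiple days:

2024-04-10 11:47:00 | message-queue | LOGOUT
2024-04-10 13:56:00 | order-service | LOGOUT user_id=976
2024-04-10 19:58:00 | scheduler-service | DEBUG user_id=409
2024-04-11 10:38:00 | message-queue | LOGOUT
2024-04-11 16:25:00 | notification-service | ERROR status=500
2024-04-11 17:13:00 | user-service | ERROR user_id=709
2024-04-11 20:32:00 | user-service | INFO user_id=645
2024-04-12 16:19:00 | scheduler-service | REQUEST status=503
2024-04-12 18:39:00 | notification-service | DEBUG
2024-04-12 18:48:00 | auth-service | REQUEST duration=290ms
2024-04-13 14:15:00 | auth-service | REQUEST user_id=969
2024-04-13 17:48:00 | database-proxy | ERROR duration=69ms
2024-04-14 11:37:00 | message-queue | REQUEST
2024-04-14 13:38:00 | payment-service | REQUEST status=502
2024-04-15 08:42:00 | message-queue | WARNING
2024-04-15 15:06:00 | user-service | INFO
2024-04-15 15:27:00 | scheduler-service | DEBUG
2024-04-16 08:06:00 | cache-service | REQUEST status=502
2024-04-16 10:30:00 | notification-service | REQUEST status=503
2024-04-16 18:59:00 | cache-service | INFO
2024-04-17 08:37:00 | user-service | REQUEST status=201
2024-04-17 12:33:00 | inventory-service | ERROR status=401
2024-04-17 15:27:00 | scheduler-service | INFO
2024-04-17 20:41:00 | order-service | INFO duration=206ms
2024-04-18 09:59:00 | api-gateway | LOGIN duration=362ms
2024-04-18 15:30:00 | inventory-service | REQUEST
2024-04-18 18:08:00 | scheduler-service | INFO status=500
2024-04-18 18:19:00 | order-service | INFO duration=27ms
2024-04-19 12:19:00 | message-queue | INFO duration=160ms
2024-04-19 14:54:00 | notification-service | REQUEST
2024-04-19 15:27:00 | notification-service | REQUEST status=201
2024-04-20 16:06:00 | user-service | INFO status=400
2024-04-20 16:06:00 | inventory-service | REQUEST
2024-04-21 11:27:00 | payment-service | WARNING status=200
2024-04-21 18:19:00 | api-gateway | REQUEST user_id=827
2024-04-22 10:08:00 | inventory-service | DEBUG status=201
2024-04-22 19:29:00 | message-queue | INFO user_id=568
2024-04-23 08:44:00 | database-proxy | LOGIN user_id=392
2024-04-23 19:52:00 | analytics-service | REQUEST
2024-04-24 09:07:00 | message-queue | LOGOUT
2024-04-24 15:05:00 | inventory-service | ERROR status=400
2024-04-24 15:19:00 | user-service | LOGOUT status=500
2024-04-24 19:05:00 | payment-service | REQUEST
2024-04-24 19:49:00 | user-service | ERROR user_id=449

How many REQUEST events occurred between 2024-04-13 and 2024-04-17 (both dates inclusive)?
6

To filter by date range:

1. Date range: 2024-04-13 through 2024-04-17, both dates inclusive
2. Filter for REQUEST events whose date falls in this range
3. Count matching events: 6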